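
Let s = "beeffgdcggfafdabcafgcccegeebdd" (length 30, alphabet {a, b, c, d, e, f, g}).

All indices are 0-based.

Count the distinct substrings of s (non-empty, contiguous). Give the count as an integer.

sorted suffixes:
  #0 SA[0]=14  'abcafgcccegeebdd'
  #1 SA[1]=11  'afdabcafgcccegeebdd'
  #2 SA[2]=17  'afgcccegeebdd'
  #3 SA[3]=15  'bcafgcccegeebdd'
  #4 SA[4]=27  'bdd'
  #5 SA[5]=0  'beeffgdcggfafdabcafgcccegeebdd'
  #6 SA[6]=16  'cafgcccegeebdd'
  #7 SA[7]=20  'cccegeebdd'
  #8 SA[8]=21  'ccegeebdd'
  #9 SA[9]=22  'cegeebdd'
  #10 SA[10]=7  'cggfafdabcafgcccegeebdd'
  #11 SA[11]=29  'd'
  #12 SA[12]=13  'dabcafgcccegeebdd'
  #13 SA[13]=6  'dcggfafdabcafgcccegeebdd'
  #14 SA[14]=28  'dd'
  #15 SA[15]=26  'ebdd'
  #16 SA[16]=25  'eebdd'
  #17 SA[17]=1  'eeffgdcggfafdabcafgcccegeebdd'
  #18 SA[18]=2  'effgdcggfafdabcafgcccegeebdd'
  #19 SA[19]=23  'egeebdd'
  #20 SA[20]=10  'fafdabcafgcccegeebdd'
  #21 SA[21]=12  'fdabcafgcccegeebdd'
  #22 SA[22]=3  'ffgdcggfafdabcafgcccegeebdd'
  #23 SA[23]=18  'fgcccegeebdd'
  #24 SA[24]=4  'fgdcggfafdabcafgcccegeebdd'
  #25 SA[25]=19  'gcccegeebdd'
  #26 SA[26]=5  'gdcggfafdabcafgcccegeebdd'
  #27 SA[27]=24  'geebdd'
  #28 SA[28]=9  'gfafdabcafgcccegeebdd'
  #29 SA[29]=8  'ggfafdabcafgcccegeebdd'

SA = [14, 11, 17, 15, 27, 0, 16, 20, 21, 22, 7, 29, 13, 6, 28, 26, 25, 1, 2, 23, 10, 12, 3, 18, 4, 19, 5, 24, 9, 8]
[i] adj suffixes → lcp
  [1] 14/11 → 1 ('a')
  [2] 11/17 → 2 ('af')
  [3] 17/15 → 0 ('')
  [4] 15/27 → 1 ('b')
  [5] 27/0 → 1 ('b')
  [6] 0/16 → 0 ('')
  [7] 16/20 → 1 ('c')
  [8] 20/21 → 2 ('cc')
  [9] 21/22 → 1 ('c')
  [10] 22/7 → 1 ('c')
  [11] 7/29 → 0 ('')
  [12] 29/13 → 1 ('d')
  [13] 13/6 → 1 ('d')
  [14] 6/28 → 1 ('d')
  [15] 28/26 → 0 ('')
  [16] 26/25 → 1 ('e')
  [17] 25/1 → 2 ('ee')
  [18] 1/2 → 1 ('e')
  [19] 2/23 → 1 ('e')
  [20] 23/10 → 0 ('')
  [21] 10/12 → 1 ('f')
  [22] 12/3 → 1 ('f')
  [23] 3/18 → 1 ('f')
  [24] 18/4 → 2 ('fg')
  [25] 4/19 → 0 ('')
  [26] 19/5 → 1 ('g')
  [27] 5/24 → 1 ('g')
  [28] 24/9 → 1 ('g')
  [29] 9/8 → 1 ('g')

n(n+1)/2 = 30·31/2 = 465
Σ LCP = 0 + 1 + 2 + 0 + 1 + 1 + 0 + 1 + 2 + 1 + 1 + 0 + 1 + 1 + 1 + 0 + 1 + 2 + 1 + 1 + 0 + 1 + 1 + 1 + 2 + 0 + 1 + 1 + 1 + 1 = 27
distinct = 465 − 27 = 438

438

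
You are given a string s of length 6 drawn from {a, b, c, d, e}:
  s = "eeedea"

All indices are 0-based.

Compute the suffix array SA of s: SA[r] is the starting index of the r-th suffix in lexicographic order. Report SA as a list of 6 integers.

[5, 3, 4, 2, 1, 0]

sorted suffixes:
  #0 SA[0]=5  'a'
  #1 SA[1]=3  'dea'
  #2 SA[2]=4  'ea'
  #3 SA[3]=2  'edea'
  #4 SA[4]=1  'eedea'
  #5 SA[5]=0  'eeedea'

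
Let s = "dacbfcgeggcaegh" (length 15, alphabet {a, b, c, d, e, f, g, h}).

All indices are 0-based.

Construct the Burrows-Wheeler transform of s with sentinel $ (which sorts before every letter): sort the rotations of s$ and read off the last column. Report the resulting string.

rank  rotation          last
    0  $dacbfcgeggcaegh  h
    1  acbfcgeggcaegh$d  d
    2  aegh$dacbfcgeggc  c
    3  bfcgeggcaegh$dac  c
    4  caegh$dacbfcgegg  g
    5  cbfcgeggcaegh$da  a
    6  cgeggcaegh$dacbf  f
    7  dacbfcgeggcaegh$  $
    8  eggcaegh$dacbfcg  g
    9  egh$dacbfcgeggca  a
   10  fcgeggcaegh$dacb  b
   11  gcaegh$dacbfcgeg  g
   12  geggcaegh$dacbfc  c
   13  ggcaegh$dacbfcge  e
   14  gh$dacbfcgeggcae  e
   15  h$dacbfcgeggcaeg  g

hdccgaf$gabgceeg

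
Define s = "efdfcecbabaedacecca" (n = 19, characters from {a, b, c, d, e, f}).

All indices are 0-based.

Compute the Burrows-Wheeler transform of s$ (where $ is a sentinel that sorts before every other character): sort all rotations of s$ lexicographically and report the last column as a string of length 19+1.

rank  rotation              last
    0  $efdfcecbabaedacecca  a
    1  a$efdfcecbabaedacecc  c
    2  abaedacecca$efdfcecb  b
    3  acecca$efdfcecbabaed  d
    4  aedacecca$efdfcecbab  b
    5  babaedacecca$efdfcec  c
    6  baedacecca$efdfcecba  a
    7  ca$efdfcecbabaedacec  c
    8  cbabaedacecca$efdfce  e
    9  cca$efdfcecbabaedace  e
   10  cecbabaedacecca$efdf  f
   11  cecca$efdfcecbabaeda  a
   12  dacecca$efdfcecbabae  e
   13  dfcecbabaedacecca$ef  f
   14  ecbabaedacecca$efdfc  c
   15  ecca$efdfcecbabaedac  c
   16  edacecca$efdfcecbaba  a
   17  efdfcecbabaedacecca$  $
   18  fcecbabaedacecca$efd  d
   19  fdfcecbabaedacecca$e  e

acbdbcaceefaefcca$de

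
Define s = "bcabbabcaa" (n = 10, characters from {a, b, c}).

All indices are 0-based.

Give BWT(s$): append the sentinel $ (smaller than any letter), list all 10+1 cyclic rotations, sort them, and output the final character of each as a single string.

aaccbbaa$bb

rank  rotation     last
    0  $bcabbabcaa  a
    1  a$bcabbabca  a
    2  aa$bcabbabc  c
    3  abbabcaa$bc  c
    4  abcaa$bcabb  b
    5  babcaa$bcab  b
    6  bbabcaa$bca  a
    7  bcaa$bcabba  a
    8  bcabbabcaa$  $
    9  caa$bcabbab  b
   10  cabbabcaa$b  b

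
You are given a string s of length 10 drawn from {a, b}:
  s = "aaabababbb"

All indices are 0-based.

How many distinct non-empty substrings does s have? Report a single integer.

39

rank | idx | suffix
   0 |   0 | aaabababbb
   1 |   1 | aabababbb
   2 |   2 | abababbb
   3 |   4 | ababbb
   4 |   6 | abbb
   5 |   9 | b
   6 |   3 | bababbb
   7 |   5 | babbb
   8 |   8 | bb
   9 |   7 | bbb

SA = [0, 1, 2, 4, 6, 9, 3, 5, 8, 7]
[i] adj suffixes → lcp
  [1] 0/1 → 2 ('aa')
  [2] 1/2 → 1 ('a')
  [3] 2/4 → 4 ('abab')
  [4] 4/6 → 2 ('ab')
  [5] 6/9 → 0 ('')
  [6] 9/3 → 1 ('b')
  [7] 3/5 → 3 ('bab')
  [8] 5/8 → 1 ('b')
  [9] 8/7 → 2 ('bb')

n(n+1)/2 = 10·11/2 = 55
Σ LCP = 0 + 2 + 1 + 4 + 2 + 0 + 1 + 3 + 1 + 2 = 16
distinct = 55 − 16 = 39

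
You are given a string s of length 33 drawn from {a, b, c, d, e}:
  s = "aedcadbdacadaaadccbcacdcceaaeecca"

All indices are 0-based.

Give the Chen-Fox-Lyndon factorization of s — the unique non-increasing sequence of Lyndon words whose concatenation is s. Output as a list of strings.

emit factor 1: 'aedc' (i=0, period=4)
emit factor 2: 'adbd' (i=4, period=4)
emit factor 3: 'acad' (i=8, period=4)
emit factor 4: 'aaadccbcacdcceaaeecc' (i=12, period=20)
emit factor 5: 'a' (i=32, period=1)

["aedc", "adbd", "acad", "aaadccbcacdcceaaeecc", "a"]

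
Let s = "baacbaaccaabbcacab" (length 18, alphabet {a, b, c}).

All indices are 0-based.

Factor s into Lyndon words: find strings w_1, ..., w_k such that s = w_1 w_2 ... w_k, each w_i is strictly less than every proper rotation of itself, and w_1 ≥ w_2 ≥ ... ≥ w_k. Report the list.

["b", "aacbaacc", "aabbcacab"]

emit factor 1: 'b' (i=0, period=1)
emit factor 2: 'aacbaacc' (i=1, period=8)
emit factor 3: 'aabbcacab' (i=9, period=9)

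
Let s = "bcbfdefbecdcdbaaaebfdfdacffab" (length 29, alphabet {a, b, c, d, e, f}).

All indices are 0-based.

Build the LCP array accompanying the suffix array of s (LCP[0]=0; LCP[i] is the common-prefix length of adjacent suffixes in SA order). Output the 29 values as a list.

[0, 2, 1, 1, 1, 0, 1, 1, 1, 1, 3, 0, 1, 2, 1, 0, 1, 1, 1, 1, 0, 1, 1, 0, 1, 1, 2, 2, 1]

rank | idx | suffix
   0 |  14 | aaaebfdfdacffab
   1 |  15 | aaebfdfdacffab
   2 |  27 | ab
   3 |  23 | acffab
   4 |  16 | aebfdfdacffab
   5 |  28 | b
   6 |  13 | baaaebfdfdacffab
   7 |   0 | bcbfdefbecdcdbaaaebfdfdacffab
   8 |   7 | becdcdbaaaebfdfdacffab
   9 |   2 | bfdefbecdcdbaaaebfdfdacffab
  10 |  18 | bfdfdacffab
  11 |   1 | cbfdefbecdcdbaaaebfdfdacffab
  12 |  11 | cdbaaaebfdfdacffab
  13 |   9 | cdcdbaaaebfdfdacffab
  14 |  24 | cffab
  15 |  22 | dacffab
  16 |  12 | dbaaaebfdfdacffab
  17 |  10 | dcdbaaaebfdfdacffab
  18 |   4 | defbecdcdbaaaebfdfdacffab
  19 |  20 | dfdacffab
  20 |  17 | ebfdfdacffab
  21 |   8 | ecdcdbaaaebfdfdacffab
  22 |   5 | efbecdcdbaaaebfdfdacffab
  23 |  26 | fab
  24 |   6 | fbecdcdbaaaebfdfdacffab
  25 |  21 | fdacffab
  26 |   3 | fdefbecdcdbaaaebfdfdacffab
  27 |  19 | fdfdacffab
  28 |  25 | ffab

SA = [14, 15, 27, 23, 16, 28, 13, 0, 7, 2, 18, 1, 11, 9, 24, 22, 12, 10, 4, 20, 17, 8, 5, 26, 6, 21, 3, 19, 25]
[i] adj suffixes → lcp
  [1] 14/15 → 2 ('aa')
  [2] 15/27 → 1 ('a')
  [3] 27/23 → 1 ('a')
  [4] 23/16 → 1 ('a')
  [5] 16/28 → 0 ('')
  [6] 28/13 → 1 ('b')
  [7] 13/0 → 1 ('b')
  [8] 0/7 → 1 ('b')
  [9] 7/2 → 1 ('b')
  [10] 2/18 → 3 ('bfd')
  [11] 18/1 → 0 ('')
  [12] 1/11 → 1 ('c')
  [13] 11/9 → 2 ('cd')
  [14] 9/24 → 1 ('c')
  [15] 24/22 → 0 ('')
  [16] 22/12 → 1 ('d')
  [17] 12/10 → 1 ('d')
  [18] 10/4 → 1 ('d')
  [19] 4/20 → 1 ('d')
  [20] 20/17 → 0 ('')
  [21] 17/8 → 1 ('e')
  [22] 8/5 → 1 ('e')
  [23] 5/26 → 0 ('')
  [24] 26/6 → 1 ('f')
  [25] 6/21 → 1 ('f')
  [26] 21/3 → 2 ('fd')
  [27] 3/19 → 2 ('fd')
  [28] 19/25 → 1 ('f')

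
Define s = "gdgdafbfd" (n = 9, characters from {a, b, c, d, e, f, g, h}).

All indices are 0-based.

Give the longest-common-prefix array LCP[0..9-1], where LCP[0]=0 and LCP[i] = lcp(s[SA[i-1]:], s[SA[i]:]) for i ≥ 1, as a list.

[0, 0, 0, 1, 1, 0, 1, 0, 2]

sorted suffixes:
  #0 SA[0]=4  'afbfd'
  #1 SA[1]=6  'bfd'
  #2 SA[2]=8  'd'
  #3 SA[3]=3  'dafbfd'
  #4 SA[4]=1  'dgdafbfd'
  #5 SA[5]=5  'fbfd'
  #6 SA[6]=7  'fd'
  #7 SA[7]=2  'gdafbfd'
  #8 SA[8]=0  'gdgdafbfd'

SA = [4, 6, 8, 3, 1, 5, 7, 2, 0]
rank  pair      lcp
   1  s[4:],s[6:]  0  ''
   2  s[6:],s[8:]  0  ''
   3  s[8:],s[3:]  1  'd'
   4  s[3:],s[1:]  1  'd'
   5  s[1:],s[5:]  0  ''
   6  s[5:],s[7:]  1  'f'
   7  s[7:],s[2:]  0  ''
   8  s[2:],s[0:]  2  'gd'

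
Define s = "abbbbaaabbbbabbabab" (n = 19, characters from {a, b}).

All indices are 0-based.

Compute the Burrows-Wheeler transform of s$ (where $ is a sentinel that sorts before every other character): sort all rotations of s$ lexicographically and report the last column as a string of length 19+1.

rank  rotation              last
    0  $abbbbaaabbbbabbabab  b
    1  aaabbbbabbabab$abbbb  b
    2  aabbbbabbabab$abbbba  a
    3  ab$abbbbaaabbbbabbab  b
    4  abab$abbbbaaabbbbabb  b
    5  abbabab$abbbbaaabbbb  b
    6  abbbbaaabbbbabbabab$  $
    7  abbbbabbabab$abbbbaa  a
    8  b$abbbbaaabbbbabbaba  a
    9  baaabbbbabbabab$abbb  b
   10  bab$abbbbaaabbbbabba  a
   11  babab$abbbbaaabbbbab  b
   12  babbabab$abbbbaaabbb  b
   13  bbaaabbbbabbabab$abb  b
   14  bbabab$abbbbaaabbbba  a
   15  bbabbabab$abbbbaaabb  b
   16  bbbaaabbbbabbabab$ab  b
   17  bbbabbabab$abbbbaaab  b
   18  bbbbaaabbbbabbabab$a  a
   19  bbbbabbabab$abbbbaaa  a

bbabbb$aababbbabbbaa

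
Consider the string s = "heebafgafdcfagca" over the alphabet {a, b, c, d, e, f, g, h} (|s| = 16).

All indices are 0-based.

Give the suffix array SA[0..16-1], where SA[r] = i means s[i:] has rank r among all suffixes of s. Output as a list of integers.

[15, 7, 4, 12, 3, 14, 10, 9, 2, 1, 11, 8, 5, 6, 13, 0]

sorted suffixes:
  #0 SA[0]=15  'a'
  #1 SA[1]=7  'afdcfagca'
  #2 SA[2]=4  'afgafdcfagca'
  #3 SA[3]=12  'agca'
  #4 SA[4]=3  'bafgafdcfagca'
  #5 SA[5]=14  'ca'
  #6 SA[6]=10  'cfagca'
  #7 SA[7]=9  'dcfagca'
  #8 SA[8]=2  'ebafgafdcfagca'
  #9 SA[9]=1  'eebafgafdcfagca'
  #10 SA[10]=11  'fagca'
  #11 SA[11]=8  'fdcfagca'
  #12 SA[12]=5  'fgafdcfagca'
  #13 SA[13]=6  'gafdcfagca'
  #14 SA[14]=13  'gca'
  #15 SA[15]=0  'heebafgafdcfagca'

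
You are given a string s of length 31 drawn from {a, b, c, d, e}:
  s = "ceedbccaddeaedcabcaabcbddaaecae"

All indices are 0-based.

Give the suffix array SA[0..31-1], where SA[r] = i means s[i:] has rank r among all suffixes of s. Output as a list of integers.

rank | idx | suffix
   0 |  18 | aabcbddaaecae
   1 |  25 | aaecae
   2 |  15 | abcaabcbddaaecae
   3 |  19 | abcbddaaecae
   4 |   7 | addeaedcabcaabcbddaaecae
   5 |  29 | ae
   6 |  26 | aecae
   7 |  11 | aedcabcaabcbddaaecae
   8 |  16 | bcaabcbddaaecae
   9 |  20 | bcbddaaecae
  10 |   4 | bccaddeaedcabcaabcbddaaecae
  11 |  22 | bddaaecae
  12 |  17 | caabcbddaaecae
  13 |  14 | cabcaabcbddaaecae
  14 |   6 | caddeaedcabcaabcbddaaecae
  15 |  28 | cae
  16 |  21 | cbddaaecae
  17 |   5 | ccaddeaedcabcaabcbddaaecae
  18 |   0 | ceedbccaddeaedcabcaabcbddaaecae
  19 |  24 | daaecae
  20 |   3 | dbccaddeaedcabcaabcbddaaecae
  21 |  13 | dcabcaabcbddaaecae
  22 |  23 | ddaaecae
  23 |   8 | ddeaedcabcaabcbddaaecae
  24 |   9 | deaedcabcaabcbddaaecae
  25 |  30 | e
  26 |  10 | eaedcabcaabcbddaaecae
  27 |  27 | ecae
  28 |   2 | edbccaddeaedcabcaabcbddaaecae
  29 |  12 | edcabcaabcbddaaecae
  30 |   1 | eedbccaddeaedcabcaabcbddaaecae

[18, 25, 15, 19, 7, 29, 26, 11, 16, 20, 4, 22, 17, 14, 6, 28, 21, 5, 0, 24, 3, 13, 23, 8, 9, 30, 10, 27, 2, 12, 1]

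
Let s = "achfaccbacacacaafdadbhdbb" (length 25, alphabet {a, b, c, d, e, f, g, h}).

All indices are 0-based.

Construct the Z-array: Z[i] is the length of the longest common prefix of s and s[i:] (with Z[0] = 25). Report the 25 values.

Z[0]=25
i=1: outside box; Z[1]=0
i=2: outside box; Z[2]=0
i=3: outside box; Z[3]=0
i=4: outside box; Z[4]=2 grow→box=[4,6)
i=5: min(r-i=1, Z[1]=0)=0; Z[5]=0
i=6: outside box; Z[6]=0
i=7: outside box; Z[7]=0
i=8: outside box; Z[8]=2 grow→box=[8,10)
i=9: min(r-i=1, Z[1]=0)=0; Z[9]=0
i=10: outside box; Z[10]=2 grow→box=[10,12)
i=11: min(r-i=1, Z[1]=0)=0; Z[11]=0
i=12: outside box; Z[12]=2 grow→box=[12,14)
i=13: min(r-i=1, Z[1]=0)=0; Z[13]=0
i=14: outside box; Z[14]=1 grow→box=[14,15)
i=15: outside box; Z[15]=1 grow→box=[15,16)
i=16: outside box; Z[16]=0
i=17: outside box; Z[17]=0
i=18: outside box; Z[18]=1 grow→box=[18,19)
i=19: outside box; Z[19]=0
i=20: outside box; Z[20]=0
i=21: outside box; Z[21]=0
i=22: outside box; Z[22]=0
i=23: outside box; Z[23]=0
i=24: outside box; Z[24]=0

[25, 0, 0, 0, 2, 0, 0, 0, 2, 0, 2, 0, 2, 0, 1, 1, 0, 0, 1, 0, 0, 0, 0, 0, 0]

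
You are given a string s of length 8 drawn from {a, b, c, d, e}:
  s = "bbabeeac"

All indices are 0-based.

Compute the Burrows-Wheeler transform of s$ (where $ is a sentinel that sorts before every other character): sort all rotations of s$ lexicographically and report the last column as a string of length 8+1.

cbeb$aaeb

rank  rotation   last
    0  $bbabeeac  c
    1  abeeac$bb  b
    2  ac$bbabee  e
    3  babeeac$b  b
    4  bbabeeac$  $
    5  beeac$bba  a
    6  c$bbabeea  a
    7  eac$bbabe  e
    8  eeac$bbab  b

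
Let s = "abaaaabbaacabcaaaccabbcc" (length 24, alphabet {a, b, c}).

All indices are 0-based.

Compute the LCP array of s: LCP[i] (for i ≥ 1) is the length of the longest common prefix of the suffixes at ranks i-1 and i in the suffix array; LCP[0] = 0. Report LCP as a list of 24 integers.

[0, 3, 3, 2, 2, 3, 1, 2, 3, 2, 1, 2, 0, 3, 1, 2, 1, 2, 0, 1, 2, 3, 1, 2]

sorted suffixes:
  #0 SA[0]=2  'aaaabbaacabcaaaccabbcc'
  #1 SA[1]=3  'aaabbaacabcaaaccabbcc'
  #2 SA[2]=14  'aaaccabbcc'
  #3 SA[3]=4  'aabbaacabcaaaccabbcc'
  #4 SA[4]=8  'aacabcaaaccabbcc'
  #5 SA[5]=15  'aaccabbcc'
  #6 SA[6]=0  'abaaaabbaacabcaaaccabbcc'
  #7 SA[7]=5  'abbaacabcaaaccabbcc'
  #8 SA[8]=19  'abbcc'
  #9 SA[9]=11  'abcaaaccabbcc'
  #10 SA[10]=9  'acabcaaaccabbcc'
  #11 SA[11]=16  'accabbcc'
  #12 SA[12]=1  'baaaabbaacabcaaaccabbcc'
  #13 SA[13]=7  'baacabcaaaccabbcc'
  #14 SA[14]=6  'bbaacabcaaaccabbcc'
  #15 SA[15]=20  'bbcc'
  #16 SA[16]=12  'bcaaaccabbcc'
  #17 SA[17]=21  'bcc'
  #18 SA[18]=23  'c'
  #19 SA[19]=13  'caaaccabbcc'
  #20 SA[20]=18  'cabbcc'
  #21 SA[21]=10  'cabcaaaccabbcc'
  #22 SA[22]=22  'cc'
  #23 SA[23]=17  'ccabbcc'

SA = [2, 3, 14, 4, 8, 15, 0, 5, 19, 11, 9, 16, 1, 7, 6, 20, 12, 21, 23, 13, 18, 10, 22, 17]
i: (SA[i-1],SA[i]) lcp shared
  1: (2,3) 3 'aaa'
  2: (3,14) 3 'aaa'
  3: (14,4) 2 'aa'
  4: (4,8) 2 'aa'
  5: (8,15) 3 'aac'
  6: (15,0) 1 'a'
  7: (0,5) 2 'ab'
  8: (5,19) 3 'abb'
  9: (19,11) 2 'ab'
  10: (11,9) 1 'a'
  11: (9,16) 2 'ac'
  12: (16,1) 0 ''
  13: (1,7) 3 'baa'
  14: (7,6) 1 'b'
  15: (6,20) 2 'bb'
  16: (20,12) 1 'b'
  17: (12,21) 2 'bc'
  18: (21,23) 0 ''
  19: (23,13) 1 'c'
  20: (13,18) 2 'ca'
  21: (18,10) 3 'cab'
  22: (10,22) 1 'c'
  23: (22,17) 2 'cc'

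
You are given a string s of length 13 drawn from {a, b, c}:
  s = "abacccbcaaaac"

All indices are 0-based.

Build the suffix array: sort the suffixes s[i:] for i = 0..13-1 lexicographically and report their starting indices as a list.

[8, 9, 10, 0, 11, 2, 1, 6, 12, 7, 5, 4, 3]

rank→(start, suffix):
  0 → (8, 'aaaac')
  1 → (9, 'aaac')
  2 → (10, 'aac')
  3 → (0, 'abacccbcaaaac')
  4 → (11, 'ac')
  5 → (2, 'acccbcaaaac')
  6 → (1, 'bacccbcaaaac')
  7 → (6, 'bcaaaac')
  8 → (12, 'c')
  9 → (7, 'caaaac')
  10 → (5, 'cbcaaaac')
  11 → (4, 'ccbcaaaac')
  12 → (3, 'cccbcaaaac')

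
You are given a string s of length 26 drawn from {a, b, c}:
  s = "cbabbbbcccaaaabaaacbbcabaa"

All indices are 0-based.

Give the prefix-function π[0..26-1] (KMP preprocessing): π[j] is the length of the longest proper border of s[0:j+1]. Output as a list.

π[0] = 0
j=1 s[j]='b': π[1]=0 (border '')
j=2 s[j]='a': π[2]=0 (border '')
j=3 s[j]='b': π[3]=0 (border '')
j=4 s[j]='b': π[4]=0 (border '')
j=5 s[j]='b': π[5]=0 (border '')
j=6 s[j]='b': π[6]=0 (border '')
j=7 s[j]='c': π[7]=1 (border 'c')
j=8 s[j]='c': k: 1→0; π[8]=1 (border 'c')
j=9 s[j]='c': k: 1→0; π[9]=1 (border 'c')
j=10 s[j]='a': k: 1→0; π[10]=0 (border '')
j=11 s[j]='a': π[11]=0 (border '')
j=12 s[j]='a': π[12]=0 (border '')
j=13 s[j]='a': π[13]=0 (border '')
j=14 s[j]='b': π[14]=0 (border '')
j=15 s[j]='a': π[15]=0 (border '')
j=16 s[j]='a': π[16]=0 (border '')
j=17 s[j]='a': π[17]=0 (border '')
j=18 s[j]='c': π[18]=1 (border 'c')
j=19 s[j]='b': π[19]=2 (border 'cb')
j=20 s[j]='b': k: 2→0; π[20]=0 (border '')
j=21 s[j]='c': π[21]=1 (border 'c')
j=22 s[j]='a': k: 1→0; π[22]=0 (border '')
j=23 s[j]='b': π[23]=0 (border '')
j=24 s[j]='a': π[24]=0 (border '')
j=25 s[j]='a': π[25]=0 (border '')

[0, 0, 0, 0, 0, 0, 0, 1, 1, 1, 0, 0, 0, 0, 0, 0, 0, 0, 1, 2, 0, 1, 0, 0, 0, 0]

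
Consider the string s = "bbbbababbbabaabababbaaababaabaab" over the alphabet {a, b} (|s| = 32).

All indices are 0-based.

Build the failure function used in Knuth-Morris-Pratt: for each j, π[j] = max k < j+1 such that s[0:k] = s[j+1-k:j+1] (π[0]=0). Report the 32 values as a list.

[0, 1, 2, 3, 0, 1, 0, 1, 2, 3, 0, 1, 0, 0, 1, 0, 1, 0, 1, 2, 0, 0, 0, 1, 0, 1, 0, 0, 1, 0, 0, 1]

π[0] = 0
j=1 s[j]='b': π[1]=1 (border 'b')
j=2 s[j]='b': π[2]=2 (border 'bb')
j=3 s[j]='b': π[3]=3 (border 'bbb')
j=4 s[j]='a': k: 3→2→1→0; π[4]=0 (border '')
j=5 s[j]='b': π[5]=1 (border 'b')
j=6 s[j]='a': k: 1→0; π[6]=0 (border '')
j=7 s[j]='b': π[7]=1 (border 'b')
j=8 s[j]='b': π[8]=2 (border 'bb')
j=9 s[j]='b': π[9]=3 (border 'bbb')
j=10 s[j]='a': k: 3→2→1→0; π[10]=0 (border '')
j=11 s[j]='b': π[11]=1 (border 'b')
j=12 s[j]='a': k: 1→0; π[12]=0 (border '')
j=13 s[j]='a': π[13]=0 (border '')
j=14 s[j]='b': π[14]=1 (border 'b')
j=15 s[j]='a': k: 1→0; π[15]=0 (border '')
j=16 s[j]='b': π[16]=1 (border 'b')
j=17 s[j]='a': k: 1→0; π[17]=0 (border '')
j=18 s[j]='b': π[18]=1 (border 'b')
j=19 s[j]='b': π[19]=2 (border 'bb')
j=20 s[j]='a': k: 2→1→0; π[20]=0 (border '')
j=21 s[j]='a': π[21]=0 (border '')
j=22 s[j]='a': π[22]=0 (border '')
j=23 s[j]='b': π[23]=1 (border 'b')
j=24 s[j]='a': k: 1→0; π[24]=0 (border '')
j=25 s[j]='b': π[25]=1 (border 'b')
j=26 s[j]='a': k: 1→0; π[26]=0 (border '')
j=27 s[j]='a': π[27]=0 (border '')
j=28 s[j]='b': π[28]=1 (border 'b')
j=29 s[j]='a': k: 1→0; π[29]=0 (border '')
j=30 s[j]='a': π[30]=0 (border '')
j=31 s[j]='b': π[31]=1 (border 'b')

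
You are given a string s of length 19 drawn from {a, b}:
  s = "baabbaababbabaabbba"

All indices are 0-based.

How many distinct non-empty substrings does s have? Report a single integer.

144

sorted suffixes:
  #0 SA[0]=18  'a'
  #1 SA[1]=5  'aababbabaabbba'
  #2 SA[2]=1  'aabbaababbabaabbba'
  #3 SA[3]=13  'aabbba'
  #4 SA[4]=11  'abaabbba'
  #5 SA[5]=6  'ababbabaabbba'
  #6 SA[6]=2  'abbaababbabaabbba'
  #7 SA[7]=8  'abbabaabbba'
  #8 SA[8]=14  'abbba'
  #9 SA[9]=17  'ba'
  #10 SA[10]=4  'baababbabaabbba'
  #11 SA[11]=0  'baabbaababbabaabbba'
  #12 SA[12]=12  'baabbba'
  #13 SA[13]=10  'babaabbba'
  #14 SA[14]=7  'babbabaabbba'
  #15 SA[15]=16  'bba'
  #16 SA[16]=3  'bbaababbabaabbba'
  #17 SA[17]=9  'bbabaabbba'
  #18 SA[18]=15  'bbba'

SA = [18, 5, 1, 13, 11, 6, 2, 8, 14, 17, 4, 0, 12, 10, 7, 16, 3, 9, 15]
[i] adj suffixes → lcp
  [1] 18/5 → 1 ('a')
  [2] 5/1 → 3 ('aab')
  [3] 1/13 → 4 ('aabb')
  [4] 13/11 → 1 ('a')
  [5] 11/6 → 3 ('aba')
  [6] 6/2 → 2 ('ab')
  [7] 2/8 → 4 ('abba')
  [8] 8/14 → 3 ('abb')
  [9] 14/17 → 0 ('')
  [10] 17/4 → 2 ('ba')
  [11] 4/0 → 4 ('baab')
  [12] 0/12 → 5 ('baabb')
  [13] 12/10 → 2 ('ba')
  [14] 10/7 → 3 ('bab')
  [15] 7/16 → 1 ('b')
  [16] 16/3 → 3 ('bba')
  [17] 3/9 → 3 ('bba')
  [18] 9/15 → 2 ('bb')

n(n+1)/2 = 19·20/2 = 190
Σ LCP = 0 + 1 + 3 + 4 + 1 + 3 + 2 + 4 + 3 + 0 + 2 + 4 + 5 + 2 + 3 + 1 + 3 + 3 + 2 = 46
distinct = 190 − 46 = 144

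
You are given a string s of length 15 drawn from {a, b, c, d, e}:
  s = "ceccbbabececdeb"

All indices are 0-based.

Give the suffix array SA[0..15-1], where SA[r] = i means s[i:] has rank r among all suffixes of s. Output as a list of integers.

rank | idx | suffix
   0 |   6 | abececdeb
   1 |  14 | b
   2 |   5 | babececdeb
   3 |   4 | bbabececdeb
   4 |   7 | bececdeb
   5 |   3 | cbbabececdeb
   6 |   2 | ccbbabececdeb
   7 |  11 | cdeb
   8 |   0 | ceccbbabececdeb
   9 |   9 | cecdeb
  10 |  12 | deb
  11 |  13 | eb
  12 |   1 | eccbbabececdeb
  13 |  10 | ecdeb
  14 |   8 | ececdeb

[6, 14, 5, 4, 7, 3, 2, 11, 0, 9, 12, 13, 1, 10, 8]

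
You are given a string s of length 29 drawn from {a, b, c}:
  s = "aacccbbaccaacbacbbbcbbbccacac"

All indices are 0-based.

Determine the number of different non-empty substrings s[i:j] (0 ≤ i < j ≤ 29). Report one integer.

rank→(start, suffix):
  0 → (10, 'aacbacbbbcbbbccacac')
  1 → (0, 'aacccbbaccaacbacbbbcbbbccacac')
  2 → (27, 'ac')
  3 → (25, 'acac')
  4 → (11, 'acbacbbbcbbbccacac')
  5 → (14, 'acbbbcbbbccacac')
  6 → (7, 'accaacbacbbbcbbbccacac')
  7 → (1, 'acccbbaccaacbacbbbcbbbccacac')
  8 → (13, 'bacbbbcbbbccacac')
  9 → (6, 'baccaacbacbbbcbbbccacac')
  10 → (5, 'bbaccaacbacbbbcbbbccacac')
  11 → (16, 'bbbcbbbccacac')
  12 → (20, 'bbbccacac')
  13 → (17, 'bbcbbbccacac')
  14 → (21, 'bbccacac')
  15 → (18, 'bcbbbccacac')
  16 → (22, 'bccacac')
  17 → (28, 'c')
  18 → (9, 'caacbacbbbcbbbccacac')
  19 → (26, 'cac')
  20 → (24, 'cacac')
  21 → (12, 'cbacbbbcbbbccacac')
  22 → (4, 'cbbaccaacbacbbbcbbbccacac')
  23 → (15, 'cbbbcbbbccacac')
  24 → (19, 'cbbbccacac')
  25 → (8, 'ccaacbacbbbcbbbccacac')
  26 → (23, 'ccacac')
  27 → (3, 'ccbbaccaacbacbbbcbbbccacac')
  28 → (2, 'cccbbaccaacbacbbbcbbbccacac')

SA = [10, 0, 27, 25, 11, 14, 7, 1, 13, 6, 5, 16, 20, 17, 21, 18, 22, 28, 9, 26, 24, 12, 4, 15, 19, 8, 23, 3, 2]
[i] adj suffixes → lcp
  [1] 10/0 → 3 ('aac')
  [2] 0/27 → 1 ('a')
  [3] 27/25 → 2 ('ac')
  [4] 25/11 → 2 ('ac')
  [5] 11/14 → 3 ('acb')
  [6] 14/7 → 2 ('ac')
  [7] 7/1 → 3 ('acc')
  [8] 1/13 → 0 ('')
  [9] 13/6 → 3 ('bac')
  [10] 6/5 → 1 ('b')
  [11] 5/16 → 2 ('bb')
  [12] 16/20 → 4 ('bbbc')
  [13] 20/17 → 2 ('bb')
  [14] 17/21 → 3 ('bbc')
  [15] 21/18 → 1 ('b')
  [16] 18/22 → 2 ('bc')
  [17] 22/28 → 0 ('')
  [18] 28/9 → 1 ('c')
  [19] 9/26 → 2 ('ca')
  [20] 26/24 → 3 ('cac')
  [21] 24/12 → 1 ('c')
  [22] 12/4 → 2 ('cb')
  [23] 4/15 → 3 ('cbb')
  [24] 15/19 → 5 ('cbbbc')
  [25] 19/8 → 1 ('c')
  [26] 8/23 → 3 ('cca')
  [27] 23/3 → 2 ('cc')
  [28] 3/2 → 2 ('cc')

n(n+1)/2 = 29·30/2 = 435
Σ LCP = 0 + 3 + 1 + 2 + 2 + 3 + 2 + 3 + 0 + 3 + 1 + 2 + 4 + 2 + 3 + 1 + 2 + 0 + 1 + 2 + 3 + 1 + 2 + 3 + 5 + 1 + 3 + 2 + 2 = 59
distinct = 435 − 59 = 376

376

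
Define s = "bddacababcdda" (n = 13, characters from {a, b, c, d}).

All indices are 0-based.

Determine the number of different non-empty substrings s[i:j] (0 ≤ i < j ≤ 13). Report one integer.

rank | idx | suffix
   0 |  12 | a
   1 |   5 | ababcdda
   2 |   7 | abcdda
   3 |   3 | acababcdda
   4 |   6 | babcdda
   5 |   8 | bcdda
   6 |   0 | bddacababcdda
   7 |   4 | cababcdda
   8 |   9 | cdda
   9 |  11 | da
  10 |   2 | dacababcdda
  11 |  10 | dda
  12 |   1 | ddacababcdda

SA = [12, 5, 7, 3, 6, 8, 0, 4, 9, 11, 2, 10, 1]
[i] adj suffixes → lcp
  [1] 12/5 → 1 ('a')
  [2] 5/7 → 2 ('ab')
  [3] 7/3 → 1 ('a')
  [4] 3/6 → 0 ('')
  [5] 6/8 → 1 ('b')
  [6] 8/0 → 1 ('b')
  [7] 0/4 → 0 ('')
  [8] 4/9 → 1 ('c')
  [9] 9/11 → 0 ('')
  [10] 11/2 → 2 ('da')
  [11] 2/10 → 1 ('d')
  [12] 10/1 → 3 ('dda')

n(n+1)/2 = 13·14/2 = 91
Σ LCP = 0 + 1 + 2 + 1 + 0 + 1 + 1 + 0 + 1 + 0 + 2 + 1 + 3 = 13
distinct = 91 − 13 = 78

78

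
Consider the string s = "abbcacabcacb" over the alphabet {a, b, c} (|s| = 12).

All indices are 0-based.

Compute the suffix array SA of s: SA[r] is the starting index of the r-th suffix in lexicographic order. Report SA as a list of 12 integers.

sorted suffixes:
  #0 SA[0]=0  'abbcacabcacb'
  #1 SA[1]=6  'abcacb'
  #2 SA[2]=4  'acabcacb'
  #3 SA[3]=9  'acb'
  #4 SA[4]=11  'b'
  #5 SA[5]=1  'bbcacabcacb'
  #6 SA[6]=2  'bcacabcacb'
  #7 SA[7]=7  'bcacb'
  #8 SA[8]=5  'cabcacb'
  #9 SA[9]=3  'cacabcacb'
  #10 SA[10]=8  'cacb'
  #11 SA[11]=10  'cb'

[0, 6, 4, 9, 11, 1, 2, 7, 5, 3, 8, 10]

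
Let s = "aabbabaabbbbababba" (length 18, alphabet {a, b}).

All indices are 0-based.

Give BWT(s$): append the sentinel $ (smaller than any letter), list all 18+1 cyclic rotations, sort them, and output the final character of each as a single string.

rank  rotation             last
    0  $aabbabaabbbbababba  a
    1  a$aabbabaabbbbababb  b
    2  aabbabaabbbbababba$  $
    3  aabbbbababba$aabbab  b
    4  abaabbbbababba$aabb  b
    5  ababba$aabbabaabbbb  b
    6  abba$aabbabaabbbbab  b
    7  abbabaabbbbababba$a  a
    8  abbbbababba$aabbaba  a
    9  ba$aabbabaabbbbabab  b
   10  baabbbbababba$aabba  a
   11  babaabbbbababba$aab  b
   12  bababba$aabbabaabbb  b
   13  babba$aabbabaabbbba  a
   14  bba$aabbabaabbbbaba  a
   15  bbabaabbbbababba$aa  a
   16  bbababba$aabbabaabb  b
   17  bbbababba$aabbabaab  b
   18  bbbbababba$aabbabaa  a

ab$bbbbaababbaaabba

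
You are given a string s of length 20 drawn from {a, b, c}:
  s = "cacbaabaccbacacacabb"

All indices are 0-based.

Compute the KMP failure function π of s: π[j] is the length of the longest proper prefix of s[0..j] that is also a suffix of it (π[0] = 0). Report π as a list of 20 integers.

[0, 0, 1, 0, 0, 0, 0, 0, 1, 1, 0, 0, 1, 2, 3, 2, 3, 2, 0, 0]

π[0] = 0
j=1 s[j]='a': π[1]=0 (border '')
j=2 s[j]='c': π[2]=1 (border 'c')
j=3 s[j]='b': k: 1→0; π[3]=0 (border '')
j=4 s[j]='a': π[4]=0 (border '')
j=5 s[j]='a': π[5]=0 (border '')
j=6 s[j]='b': π[6]=0 (border '')
j=7 s[j]='a': π[7]=0 (border '')
j=8 s[j]='c': π[8]=1 (border 'c')
j=9 s[j]='c': k: 1→0; π[9]=1 (border 'c')
j=10 s[j]='b': k: 1→0; π[10]=0 (border '')
j=11 s[j]='a': π[11]=0 (border '')
j=12 s[j]='c': π[12]=1 (border 'c')
j=13 s[j]='a': π[13]=2 (border 'ca')
j=14 s[j]='c': π[14]=3 (border 'cac')
j=15 s[j]='a': k: 3→1; π[15]=2 (border 'ca')
j=16 s[j]='c': π[16]=3 (border 'cac')
j=17 s[j]='a': k: 3→1; π[17]=2 (border 'ca')
j=18 s[j]='b': k: 2→0; π[18]=0 (border '')
j=19 s[j]='b': π[19]=0 (border '')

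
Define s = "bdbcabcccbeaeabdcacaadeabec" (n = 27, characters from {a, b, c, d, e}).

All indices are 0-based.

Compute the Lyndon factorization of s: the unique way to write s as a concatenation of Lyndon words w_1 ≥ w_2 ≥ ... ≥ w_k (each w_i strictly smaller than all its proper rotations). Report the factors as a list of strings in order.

emit factor 1: 'bd' (i=0, period=2)
emit factor 2: 'bc' (i=2, period=2)
emit factor 3: 'abcccbeaeabdcac' (i=4, period=15)
emit factor 4: 'aadeabec' (i=19, period=8)

["bd", "bc", "abcccbeaeabdcac", "aadeabec"]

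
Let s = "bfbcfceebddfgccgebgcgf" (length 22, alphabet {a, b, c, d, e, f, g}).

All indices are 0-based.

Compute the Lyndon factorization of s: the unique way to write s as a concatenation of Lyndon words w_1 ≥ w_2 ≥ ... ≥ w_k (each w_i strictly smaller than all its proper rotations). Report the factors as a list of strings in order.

emit factor 1: 'bf' (i=0, period=2)
emit factor 2: 'bcfceebddfgccgebgcgf' (i=2, period=20)

["bf", "bcfceebddfgccgebgcgf"]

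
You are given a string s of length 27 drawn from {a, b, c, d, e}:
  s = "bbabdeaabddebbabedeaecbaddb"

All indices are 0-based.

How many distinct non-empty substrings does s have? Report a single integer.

rank→(start, suffix):
  0 → (6, 'aabddebbabedeaecbaddb')
  1 → (7, 'abddebbabedeaecbaddb')
  2 → (2, 'abdeaabddebbabedeaecbaddb')
  3 → (14, 'abedeaecbaddb')
  4 → (23, 'addb')
  5 → (19, 'aecbaddb')
  6 → (26, 'b')
  7 → (1, 'babdeaabddebbabedeaecbaddb')
  8 → (13, 'babedeaecbaddb')
  9 → (22, 'baddb')
  10 → (0, 'bbabdeaabddebbabedeaecbaddb')
  11 → (12, 'bbabedeaecbaddb')
  12 → (8, 'bddebbabedeaecbaddb')
  13 → (3, 'bdeaabddebbabedeaecbaddb')
  14 → (15, 'bedeaecbaddb')
  15 → (21, 'cbaddb')
  16 → (25, 'db')
  17 → (24, 'ddb')
  18 → (9, 'ddebbabedeaecbaddb')
  19 → (4, 'deaabddebbabedeaecbaddb')
  20 → (17, 'deaecbaddb')
  21 → (10, 'debbabedeaecbaddb')
  22 → (5, 'eaabddebbabedeaecbaddb')
  23 → (18, 'eaecbaddb')
  24 → (11, 'ebbabedeaecbaddb')
  25 → (20, 'ecbaddb')
  26 → (16, 'edeaecbaddb')

SA = [6, 7, 2, 14, 23, 19, 26, 1, 13, 22, 0, 12, 8, 3, 15, 21, 25, 24, 9, 4, 17, 10, 5, 18, 11, 20, 16]
[i] adj suffixes → lcp
  [1] 6/7 → 1 ('a')
  [2] 7/2 → 3 ('abd')
  [3] 2/14 → 2 ('ab')
  [4] 14/23 → 1 ('a')
  [5] 23/19 → 1 ('a')
  [6] 19/26 → 0 ('')
  [7] 26/1 → 1 ('b')
  [8] 1/13 → 3 ('bab')
  [9] 13/22 → 2 ('ba')
  [10] 22/0 → 1 ('b')
  [11] 0/12 → 4 ('bbab')
  [12] 12/8 → 1 ('b')
  [13] 8/3 → 2 ('bd')
  [14] 3/15 → 1 ('b')
  [15] 15/21 → 0 ('')
  [16] 21/25 → 0 ('')
  [17] 25/24 → 1 ('d')
  [18] 24/9 → 2 ('dd')
  [19] 9/4 → 1 ('d')
  [20] 4/17 → 3 ('dea')
  [21] 17/10 → 2 ('de')
  [22] 10/5 → 0 ('')
  [23] 5/18 → 2 ('ea')
  [24] 18/11 → 1 ('e')
  [25] 11/20 → 1 ('e')
  [26] 20/16 → 1 ('e')

n(n+1)/2 = 27·28/2 = 378
Σ LCP = 0 + 1 + 3 + 2 + 1 + 1 + 0 + 1 + 3 + 2 + 1 + 4 + 1 + 2 + 1 + 0 + 0 + 1 + 2 + 1 + 3 + 2 + 0 + 2 + 1 + 1 + 1 = 37
distinct = 378 − 37 = 341

341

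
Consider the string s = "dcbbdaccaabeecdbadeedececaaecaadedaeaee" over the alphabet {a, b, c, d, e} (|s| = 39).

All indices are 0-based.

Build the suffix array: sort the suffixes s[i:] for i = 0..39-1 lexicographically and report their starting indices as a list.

rank→(start, suffix):
  0 → (8, 'aabeecdbadeedececaaecaadedaeaee')
  1 → (29, 'aadedaeaee')
  2 → (25, 'aaecaadedaeaee')
  3 → (9, 'abeecdbadeedececaaecaadedaeaee')
  4 → (5, 'accaabeecdbadeedececaaecaadedaeaee')
  5 → (30, 'adedaeaee')
  6 → (16, 'adeedececaaecaadedaeaee')
  7 → (34, 'aeaee')
  8 → (26, 'aecaadedaeaee')
  9 → (36, 'aee')
  10 → (15, 'badeedececaaecaadedaeaee')
  11 → (2, 'bbdaccaabeecdbadeedececaaecaadedaeaee')
  12 → (3, 'bdaccaabeecdbadeedececaaecaadedaeaee')
  13 → (10, 'beecdbadeedececaaecaadedaeaee')
  14 → (7, 'caabeecdbadeedececaaecaadedaeaee')
  15 → (28, 'caadedaeaee')
  16 → (24, 'caaecaadedaeaee')
  17 → (1, 'cbbdaccaabeecdbadeedececaaecaadedaeaee')
  18 → (6, 'ccaabeecdbadeedececaaecaadedaeaee')
  19 → (13, 'cdbadeedececaaecaadedaeaee')
  20 → (22, 'cecaaecaadedaeaee')
  21 → (4, 'daccaabeecdbadeedececaaecaadedaeaee')
  22 → (33, 'daeaee')
  23 → (14, 'dbadeedececaaecaadedaeaee')
  24 → (0, 'dcbbdaccaabeecdbadeedececaaecaadedaeaee')
  25 → (20, 'dececaaecaadedaeaee')
  26 → (31, 'dedaeaee')
  27 → (17, 'deedececaaecaadedaeaee')
  28 → (38, 'e')
  29 → (35, 'eaee')
  30 → (27, 'ecaadedaeaee')
  31 → (23, 'ecaaecaadedaeaee')
  32 → (12, 'ecdbadeedececaaecaadedaeaee')
  33 → (21, 'ececaaecaadedaeaee')
  34 → (32, 'edaeaee')
  35 → (19, 'edececaaecaadedaeaee')
  36 → (37, 'ee')
  37 → (11, 'eecdbadeedececaaecaadedaeaee')
  38 → (18, 'eedececaaecaadedaeaee')

[8, 29, 25, 9, 5, 30, 16, 34, 26, 36, 15, 2, 3, 10, 7, 28, 24, 1, 6, 13, 22, 4, 33, 14, 0, 20, 31, 17, 38, 35, 27, 23, 12, 21, 32, 19, 37, 11, 18]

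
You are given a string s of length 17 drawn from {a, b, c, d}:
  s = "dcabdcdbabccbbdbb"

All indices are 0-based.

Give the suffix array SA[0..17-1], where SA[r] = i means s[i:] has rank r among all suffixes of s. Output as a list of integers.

[8, 2, 16, 7, 15, 12, 9, 13, 3, 1, 11, 10, 5, 6, 14, 0, 4]

rank→(start, suffix):
  0 → (8, 'abccbbdbb')
  1 → (2, 'abdcdbabccbbdbb')
  2 → (16, 'b')
  3 → (7, 'babccbbdbb')
  4 → (15, 'bb')
  5 → (12, 'bbdbb')
  6 → (9, 'bccbbdbb')
  7 → (13, 'bdbb')
  8 → (3, 'bdcdbabccbbdbb')
  9 → (1, 'cabdcdbabccbbdbb')
  10 → (11, 'cbbdbb')
  11 → (10, 'ccbbdbb')
  12 → (5, 'cdbabccbbdbb')
  13 → (6, 'dbabccbbdbb')
  14 → (14, 'dbb')
  15 → (0, 'dcabdcdbabccbbdbb')
  16 → (4, 'dcdbabccbbdbb')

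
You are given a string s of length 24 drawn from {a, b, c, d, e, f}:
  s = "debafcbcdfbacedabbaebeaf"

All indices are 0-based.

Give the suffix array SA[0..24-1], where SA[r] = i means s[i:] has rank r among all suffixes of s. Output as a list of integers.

rank→(start, suffix):
  0 → (15, 'abbaebeaf')
  1 → (11, 'acedabbaebeaf')
  2 → (18, 'aebeaf')
  3 → (22, 'af')
  4 → (3, 'afcbcdfbacedabbaebeaf')
  5 → (10, 'bacedabbaebeaf')
  6 → (17, 'baebeaf')
  7 → (2, 'bafcbcdfbacedabbaebeaf')
  8 → (16, 'bbaebeaf')
  9 → (6, 'bcdfbacedabbaebeaf')
  10 → (20, 'beaf')
  11 → (5, 'cbcdfbacedabbaebeaf')
  12 → (7, 'cdfbacedabbaebeaf')
  13 → (12, 'cedabbaebeaf')
  14 → (14, 'dabbaebeaf')
  15 → (0, 'debafcbcdfbacedabbaebeaf')
  16 → (8, 'dfbacedabbaebeaf')
  17 → (21, 'eaf')
  18 → (1, 'ebafcbcdfbacedabbaebeaf')
  19 → (19, 'ebeaf')
  20 → (13, 'edabbaebeaf')
  21 → (23, 'f')
  22 → (9, 'fbacedabbaebeaf')
  23 → (4, 'fcbcdfbacedabbaebeaf')

[15, 11, 18, 22, 3, 10, 17, 2, 16, 6, 20, 5, 7, 12, 14, 0, 8, 21, 1, 19, 13, 23, 9, 4]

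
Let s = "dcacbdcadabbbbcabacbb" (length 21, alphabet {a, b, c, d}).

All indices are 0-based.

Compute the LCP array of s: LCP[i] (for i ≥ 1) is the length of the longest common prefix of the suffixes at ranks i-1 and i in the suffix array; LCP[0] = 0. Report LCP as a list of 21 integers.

[0, 2, 1, 3, 1, 0, 1, 1, 2, 3, 2, 1, 1, 0, 2, 2, 1, 2, 0, 1, 3]

rank→(start, suffix):
  0 → (15, 'abacbb')
  1 → (9, 'abbbbcabacbb')
  2 → (17, 'acbb')
  3 → (2, 'acbdcadabbbbcabacbb')
  4 → (7, 'adabbbbcabacbb')
  5 → (20, 'b')
  6 → (16, 'bacbb')
  7 → (19, 'bb')
  8 → (10, 'bbbbcabacbb')
  9 → (11, 'bbbcabacbb')
  10 → (12, 'bbcabacbb')
  11 → (13, 'bcabacbb')
  12 → (4, 'bdcadabbbbcabacbb')
  13 → (14, 'cabacbb')
  14 → (1, 'cacbdcadabbbbcabacbb')
  15 → (6, 'cadabbbbcabacbb')
  16 → (18, 'cbb')
  17 → (3, 'cbdcadabbbbcabacbb')
  18 → (8, 'dabbbbcabacbb')
  19 → (0, 'dcacbdcadabbbbcabacbb')
  20 → (5, 'dcadabbbbcabacbb')

SA = [15, 9, 17, 2, 7, 20, 16, 19, 10, 11, 12, 13, 4, 14, 1, 6, 18, 3, 8, 0, 5]
[i] adj suffixes → lcp
  [1] 15/9 → 2 ('ab')
  [2] 9/17 → 1 ('a')
  [3] 17/2 → 3 ('acb')
  [4] 2/7 → 1 ('a')
  [5] 7/20 → 0 ('')
  [6] 20/16 → 1 ('b')
  [7] 16/19 → 1 ('b')
  [8] 19/10 → 2 ('bb')
  [9] 10/11 → 3 ('bbb')
  [10] 11/12 → 2 ('bb')
  [11] 12/13 → 1 ('b')
  [12] 13/4 → 1 ('b')
  [13] 4/14 → 0 ('')
  [14] 14/1 → 2 ('ca')
  [15] 1/6 → 2 ('ca')
  [16] 6/18 → 1 ('c')
  [17] 18/3 → 2 ('cb')
  [18] 3/8 → 0 ('')
  [19] 8/0 → 1 ('d')
  [20] 0/5 → 3 ('dca')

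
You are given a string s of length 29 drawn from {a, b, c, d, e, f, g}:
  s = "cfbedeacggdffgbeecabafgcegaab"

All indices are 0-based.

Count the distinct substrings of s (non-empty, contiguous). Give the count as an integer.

rank | idx | suffix
   0 |  26 | aab
   1 |  27 | ab
   2 |  18 | abafgcegaab
   3 |   6 | acggdffgbeecabafgcegaab
   4 |  20 | afgcegaab
   5 |  28 | b
   6 |  19 | bafgcegaab
   7 |   2 | bedeacggdffgbeecabafgcegaab
   8 |  14 | beecabafgcegaab
   9 |  17 | cabafgcegaab
  10 |  23 | cegaab
  11 |   0 | cfbedeacggdffgbeecabafgcegaab
  12 |   7 | cggdffgbeecabafgcegaab
  13 |   4 | deacggdffgbeecabafgcegaab
  14 |  10 | dffgbeecabafgcegaab
  15 |   5 | eacggdffgbeecabafgcegaab
  16 |  16 | ecabafgcegaab
  17 |   3 | edeacggdffgbeecabafgcegaab
  18 |  15 | eecabafgcegaab
  19 |  24 | egaab
  20 |   1 | fbedeacggdffgbeecabafgcegaab
  21 |  11 | ffgbeecabafgcegaab
  22 |  12 | fgbeecabafgcegaab
  23 |  21 | fgcegaab
  24 |  25 | gaab
  25 |  13 | gbeecabafgcegaab
  26 |  22 | gcegaab
  27 |   9 | gdffgbeecabafgcegaab
  28 |   8 | ggdffgbeecabafgcegaab

SA = [26, 27, 18, 6, 20, 28, 19, 2, 14, 17, 23, 0, 7, 4, 10, 5, 16, 3, 15, 24, 1, 11, 12, 21, 25, 13, 22, 9, 8]
[i] adj suffixes → lcp
  [1] 26/27 → 1 ('a')
  [2] 27/18 → 2 ('ab')
  [3] 18/6 → 1 ('a')
  [4] 6/20 → 1 ('a')
  [5] 20/28 → 0 ('')
  [6] 28/19 → 1 ('b')
  [7] 19/2 → 1 ('b')
  [8] 2/14 → 2 ('be')
  [9] 14/17 → 0 ('')
  [10] 17/23 → 1 ('c')
  [11] 23/0 → 1 ('c')
  [12] 0/7 → 1 ('c')
  [13] 7/4 → 0 ('')
  [14] 4/10 → 1 ('d')
  [15] 10/5 → 0 ('')
  [16] 5/16 → 1 ('e')
  [17] 16/3 → 1 ('e')
  [18] 3/15 → 1 ('e')
  [19] 15/24 → 1 ('e')
  [20] 24/1 → 0 ('')
  [21] 1/11 → 1 ('f')
  [22] 11/12 → 1 ('f')
  [23] 12/21 → 2 ('fg')
  [24] 21/25 → 0 ('')
  [25] 25/13 → 1 ('g')
  [26] 13/22 → 1 ('g')
  [27] 22/9 → 1 ('g')
  [28] 9/8 → 1 ('g')

n(n+1)/2 = 29·30/2 = 435
Σ LCP = 0 + 1 + 2 + 1 + 1 + 0 + 1 + 1 + 2 + 0 + 1 + 1 + 1 + 0 + 1 + 0 + 1 + 1 + 1 + 1 + 0 + 1 + 1 + 2 + 0 + 1 + 1 + 1 + 1 = 25
distinct = 435 − 25 = 410

410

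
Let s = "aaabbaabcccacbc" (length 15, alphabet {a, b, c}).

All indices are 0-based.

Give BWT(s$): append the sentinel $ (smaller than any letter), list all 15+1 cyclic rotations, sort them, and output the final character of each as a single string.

rank  rotation          last
    0  $aaabbaabcccacbc  c
    1  aaabbaabcccacbc$  $
    2  aabbaabcccacbc$a  a
    3  aabcccacbc$aaabb  b
    4  abbaabcccacbc$aa  a
    5  abcccacbc$aaabba  a
    6  acbc$aaabbaabccc  c
    7  baabcccacbc$aaab  b
    8  bbaabcccacbc$aaa  a
    9  bc$aaabbaabcccac  c
   10  bcccacbc$aaabbaa  a
   11  c$aaabbaabcccacb  b
   12  cacbc$aaabbaabcc  c
   13  cbc$aaabbaabccca  a
   14  ccacbc$aaabbaabc  c
   15  cccacbc$aaabbaab  b

c$abaacbacabcacb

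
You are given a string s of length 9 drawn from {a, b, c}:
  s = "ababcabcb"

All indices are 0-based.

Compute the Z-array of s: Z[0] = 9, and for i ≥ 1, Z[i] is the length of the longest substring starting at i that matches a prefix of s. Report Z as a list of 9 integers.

Z[0]=9
i=1: outside box; Z[1]=0
i=2: outside box; Z[2]=2 extend→box=[2,4)
i=3: min(r-i=1, Z[1]=0)=0; Z[3]=0
i=4: outside box; Z[4]=0
i=5: outside box; Z[5]=2 extend→box=[5,7)
i=6: min(r-i=1, Z[1]=0)=0; Z[6]=0
i=7: outside box; Z[7]=0
i=8: outside box; Z[8]=0

[9, 0, 2, 0, 0, 2, 0, 0, 0]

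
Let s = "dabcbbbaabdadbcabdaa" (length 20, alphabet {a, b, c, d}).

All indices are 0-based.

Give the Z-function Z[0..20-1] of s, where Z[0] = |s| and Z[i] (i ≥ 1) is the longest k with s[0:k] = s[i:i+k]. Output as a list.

[20, 0, 0, 0, 0, 0, 0, 0, 0, 0, 2, 0, 1, 0, 0, 0, 0, 2, 0, 0]

Z[0]=20
i=1: fresh scan; Z[1]=0
i=2: fresh scan; Z[2]=0
i=3: fresh scan; Z[3]=0
i=4: fresh scan; Z[4]=0
i=5: fresh scan; Z[5]=0
i=6: fresh scan; Z[6]=0
i=7: fresh scan; Z[7]=0
i=8: fresh scan; Z[8]=0
i=9: fresh scan; Z[9]=0
i=10: fresh scan; Z[10]=2 extend→box=[10,12)
i=11: min(r-i=1, Z[1]=0)=0; Z[11]=0
i=12: fresh scan; Z[12]=1 extend→box=[12,13)
i=13: fresh scan; Z[13]=0
i=14: fresh scan; Z[14]=0
i=15: fresh scan; Z[15]=0
i=16: fresh scan; Z[16]=0
i=17: fresh scan; Z[17]=2 extend→box=[17,19)
i=18: min(r-i=1, Z[1]=0)=0; Z[18]=0
i=19: fresh scan; Z[19]=0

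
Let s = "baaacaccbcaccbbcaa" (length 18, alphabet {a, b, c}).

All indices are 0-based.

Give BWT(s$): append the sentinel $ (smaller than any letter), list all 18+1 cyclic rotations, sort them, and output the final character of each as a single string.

rank  rotation             last
    0  $baaacaccbcaccbbcaa  a
    1  a$baaacaccbcaccbbca  a
    2  aa$baaacaccbcaccbbc  c
    3  aaacaccbcaccbbcaa$b  b
    4  aacaccbcaccbbcaa$ba  a
    5  acaccbcaccbbcaa$baa  a
    6  accbbcaa$baaacaccbc  c
    7  accbcaccbbcaa$baaac  c
    8  baaacaccbcaccbbcaa$  $
    9  bbcaa$baaacaccbcacc  c
   10  bcaa$baaacaccbcaccb  b
   11  bcaccbbcaa$baaacacc  c
   12  caa$baaacaccbcaccbb  b
   13  caccbbcaa$baaacaccb  b
   14  caccbcaccbbcaa$baaa  a
   15  cbbcaa$baaacaccbcac  c
   16  cbcaccbbcaa$baaacac  c
   17  ccbbcaa$baaacaccbca  a
   18  ccbcaccbbcaa$baaaca  a

aacbaacc$cbcbbaccaa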